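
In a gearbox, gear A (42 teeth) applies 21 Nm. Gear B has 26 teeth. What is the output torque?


Given: N1 = 42, N2 = 26, T1 = 21 Nm
Using T2/T1 = N2/N1
T2 = T1 * N2 / N1
T2 = 21 * 26 / 42
T2 = 546 / 42
T2 = 13 Nm

13 Nm


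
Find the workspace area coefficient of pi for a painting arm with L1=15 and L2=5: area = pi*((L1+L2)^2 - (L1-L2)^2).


Given: L1 = 15, L2 = 5
(L1+L2)^2 = (20)^2 = 400
(L1-L2)^2 = (10)^2 = 100
Difference = 400 - 100 = 300
This equals 4*L1*L2 = 4*15*5 = 300
Workspace area = 300*pi

300


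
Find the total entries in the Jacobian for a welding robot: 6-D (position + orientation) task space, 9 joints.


Given: task space dimension = 6, joints = 9
Jacobian is a 6 x 9 matrix
Total entries = rows * columns
Total = 6 * 9
Total = 54

54


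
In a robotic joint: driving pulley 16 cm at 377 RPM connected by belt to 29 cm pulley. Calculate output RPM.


Given: D1 = 16 cm, w1 = 377 RPM, D2 = 29 cm
Using D1*w1 = D2*w2
w2 = D1*w1 / D2
w2 = 16*377 / 29
w2 = 6032 / 29
w2 = 208 RPM

208 RPM


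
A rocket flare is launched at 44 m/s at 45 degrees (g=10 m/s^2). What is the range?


Given: v0 = 44 m/s, theta = 45 deg, g = 10 m/s^2
sin(2*45) = sin(90) = 1
Using R = v0^2 * sin(2*theta) / g
R = 44^2 * 1 / 10
R = 1936 / 10
R = 968/5 m

968/5 m


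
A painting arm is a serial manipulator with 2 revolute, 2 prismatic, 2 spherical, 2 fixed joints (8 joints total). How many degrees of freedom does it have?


Given: serial robot with 2 revolute, 2 prismatic, 2 spherical, 2 fixed joints
DOF contribution per joint type: revolute=1, prismatic=1, spherical=3, fixed=0
DOF = 2*1 + 2*1 + 2*3 + 2*0
DOF = 10

10


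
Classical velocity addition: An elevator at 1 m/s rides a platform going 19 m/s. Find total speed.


Given: object velocity = 1 m/s, platform velocity = 19 m/s (same direction)
Using classical velocity addition: v_total = v_object + v_platform
v_total = 1 + 19
v_total = 20 m/s

20 m/s


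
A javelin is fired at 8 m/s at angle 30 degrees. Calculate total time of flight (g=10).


Given: v0 = 8 m/s, theta = 30 deg, g = 10 m/s^2
sin(30) = 1/2
Using T = 2*v0*sin(theta) / g
T = 2*8*1/2 / 10
T = 8 / 10
T = 4/5 s

4/5 s


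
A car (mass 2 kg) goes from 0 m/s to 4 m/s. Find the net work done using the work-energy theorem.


Given: m = 2 kg, v0 = 0 m/s, v = 4 m/s
Using W = (1/2)*m*(v^2 - v0^2)
v^2 = 4^2 = 16
v0^2 = 0^2 = 0
v^2 - v0^2 = 16 - 0 = 16
W = (1/2)*2*16 = 16 J

16 J


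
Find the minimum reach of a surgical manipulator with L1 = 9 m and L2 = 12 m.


Given: L1 = 9 m, L2 = 12 m
For a 2-link planar arm, min reach = |L1 - L2| (second link folded back)
Min reach = |9 - 12|
Min reach = 3 m

3 m


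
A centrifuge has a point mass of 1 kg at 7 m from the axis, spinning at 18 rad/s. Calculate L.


Given: m = 1 kg, r = 7 m, omega = 18 rad/s
For a point mass: I = m*r^2
I = 1*7^2 = 1*49 = 49
L = I*omega = 49*18
L = 882 kg*m^2/s

882 kg*m^2/s


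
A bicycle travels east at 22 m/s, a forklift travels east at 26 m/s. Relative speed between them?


Given: v_A = 22 m/s east, v_B = 26 m/s east
Both move in the same direction; relative speed = |v_A - v_B|
|22 - 26| = |-4|
= 4 m/s

4 m/s


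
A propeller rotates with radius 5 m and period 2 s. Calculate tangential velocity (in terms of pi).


Given: radius r = 5 m, period T = 2 s
Using v = 2*pi*r / T
v = 2*pi*5 / 2
v = 10*pi / 2
v = 5*pi m/s

5*pi m/s


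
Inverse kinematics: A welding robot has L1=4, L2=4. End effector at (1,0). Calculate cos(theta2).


Given: L1 = 4, L2 = 4, target (x, y) = (1, 0)
Using cos(theta2) = (x^2 + y^2 - L1^2 - L2^2) / (2*L1*L2)
x^2 + y^2 = 1^2 + 0 = 1
L1^2 + L2^2 = 16 + 16 = 32
Numerator = 1 - 32 = -31
Denominator = 2*4*4 = 32
cos(theta2) = -31/32 = -31/32

-31/32


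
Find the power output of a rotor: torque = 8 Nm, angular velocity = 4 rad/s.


Given: tau = 8 Nm, omega = 4 rad/s
Using P = tau * omega
P = 8 * 4
P = 32 W

32 W


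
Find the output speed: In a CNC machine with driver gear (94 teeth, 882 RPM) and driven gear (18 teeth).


Given: N1 = 94 teeth, w1 = 882 RPM, N2 = 18 teeth
Using N1*w1 = N2*w2
w2 = N1*w1 / N2
w2 = 94*882 / 18
w2 = 82908 / 18
w2 = 4606 RPM

4606 RPM


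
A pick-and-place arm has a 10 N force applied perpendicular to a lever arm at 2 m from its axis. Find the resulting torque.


Given: F = 10 N, r = 2 m, angle = 90 deg (perpendicular)
Using tau = F * r * sin(90)
sin(90) = 1
tau = 10 * 2 * 1
tau = 20 Nm

20 Nm


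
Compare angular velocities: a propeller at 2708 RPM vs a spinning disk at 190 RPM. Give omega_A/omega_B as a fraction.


Given: RPM_A = 2708, RPM_B = 190
omega = 2*pi*RPM/60, so omega_A/omega_B = RPM_A / RPM_B
omega_A/omega_B = 2708 / 190
omega_A/omega_B = 1354/95

1354/95


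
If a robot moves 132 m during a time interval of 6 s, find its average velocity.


Given: distance d = 132 m, time t = 6 s
Using v = d / t
v = 132 / 6
v = 22 m/s

22 m/s


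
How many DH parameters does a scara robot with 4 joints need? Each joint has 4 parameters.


Given: 4 joints, 4 DH parameters per joint (d, theta, a, alpha)
Total DH parameters = number_of_joints * 4
Total = 4 * 4
Total = 16

16


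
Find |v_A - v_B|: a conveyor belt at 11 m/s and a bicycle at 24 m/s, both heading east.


Given: v_A = 11 m/s east, v_B = 24 m/s east
Both move in the same direction; relative speed = |v_A - v_B|
|11 - 24| = |-13|
= 13 m/s

13 m/s


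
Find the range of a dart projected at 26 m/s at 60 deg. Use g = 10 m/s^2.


Given: v0 = 26 m/s, theta = 60 deg, g = 10 m/s^2
sin(2*60) = sin(120) = sqrt(3)/2
Using R = v0^2 * sin(2*theta) / g
R = 26^2 * (sqrt(3)/2) / 10
R = 676 * sqrt(3) / 20
R = 169/5*sqrt(3) m

169/5*sqrt(3) m


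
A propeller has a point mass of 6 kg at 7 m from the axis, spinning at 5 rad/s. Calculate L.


Given: m = 6 kg, r = 7 m, omega = 5 rad/s
For a point mass: I = m*r^2
I = 6*7^2 = 6*49 = 294
L = I*omega = 294*5
L = 1470 kg*m^2/s

1470 kg*m^2/s


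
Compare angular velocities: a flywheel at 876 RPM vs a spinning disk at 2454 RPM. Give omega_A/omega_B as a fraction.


Given: RPM_A = 876, RPM_B = 2454
omega = 2*pi*RPM/60, so omega_A/omega_B = RPM_A / RPM_B
omega_A/omega_B = 876 / 2454
omega_A/omega_B = 146/409

146/409


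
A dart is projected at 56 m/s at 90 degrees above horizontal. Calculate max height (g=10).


Given: v0 = 56 m/s, theta = 90 deg, g = 10 m/s^2
sin^2(90) = 1
Using H = v0^2 * sin^2(theta) / (2*g)
H = 56^2 * 1 / (2*10)
H = 3136 * 1 / 20
H = 3136 / 20
H = 784/5 m

784/5 m


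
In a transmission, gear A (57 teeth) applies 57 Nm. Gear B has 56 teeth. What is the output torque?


Given: N1 = 57, N2 = 56, T1 = 57 Nm
Using T2/T1 = N2/N1
T2 = T1 * N2 / N1
T2 = 57 * 56 / 57
T2 = 3192 / 57
T2 = 56 Nm

56 Nm


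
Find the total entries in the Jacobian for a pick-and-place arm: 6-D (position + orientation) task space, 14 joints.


Given: task space dimension = 6, joints = 14
Jacobian is a 6 x 14 matrix
Total entries = rows * columns
Total = 6 * 14
Total = 84

84


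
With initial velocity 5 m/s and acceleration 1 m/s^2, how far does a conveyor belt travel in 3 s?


Given: v0 = 5 m/s, a = 1 m/s^2, t = 3 s
Using s = v0*t + (1/2)*a*t^2
s = 5*3 + (1/2)*1*3^2
s = 15 + (1/2)*9
s = 15 + 9/2
s = 39/2

39/2 m


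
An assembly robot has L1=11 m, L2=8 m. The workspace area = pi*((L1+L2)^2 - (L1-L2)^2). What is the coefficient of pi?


Given: L1 = 11, L2 = 8
(L1+L2)^2 = (19)^2 = 361
(L1-L2)^2 = (3)^2 = 9
Difference = 361 - 9 = 352
This equals 4*L1*L2 = 4*11*8 = 352
Workspace area = 352*pi

352


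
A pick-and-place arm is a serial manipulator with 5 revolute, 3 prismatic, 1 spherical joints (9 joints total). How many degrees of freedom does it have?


Given: serial robot with 5 revolute, 3 prismatic, 1 spherical joints
DOF contribution per joint type: revolute=1, prismatic=1, spherical=3, fixed=0
DOF = 5*1 + 3*1 + 1*3
DOF = 11

11


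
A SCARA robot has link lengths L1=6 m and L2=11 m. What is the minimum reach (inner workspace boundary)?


Given: L1 = 6 m, L2 = 11 m
For a 2-link planar arm, min reach = |L1 - L2| (second link folded back)
Min reach = |6 - 11|
Min reach = 5 m

5 m


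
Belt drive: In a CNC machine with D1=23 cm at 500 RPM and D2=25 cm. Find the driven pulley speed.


Given: D1 = 23 cm, w1 = 500 RPM, D2 = 25 cm
Using D1*w1 = D2*w2
w2 = D1*w1 / D2
w2 = 23*500 / 25
w2 = 11500 / 25
w2 = 460 RPM

460 RPM


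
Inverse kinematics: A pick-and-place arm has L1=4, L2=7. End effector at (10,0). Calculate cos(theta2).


Given: L1 = 4, L2 = 7, target (x, y) = (10, 0)
Using cos(theta2) = (x^2 + y^2 - L1^2 - L2^2) / (2*L1*L2)
x^2 + y^2 = 10^2 + 0 = 100
L1^2 + L2^2 = 16 + 49 = 65
Numerator = 100 - 65 = 35
Denominator = 2*4*7 = 56
cos(theta2) = 35/56 = 5/8

5/8


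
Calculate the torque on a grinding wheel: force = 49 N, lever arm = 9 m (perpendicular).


Given: F = 49 N, r = 9 m, angle = 90 deg (perpendicular)
Using tau = F * r * sin(90)
sin(90) = 1
tau = 49 * 9 * 1
tau = 441 Nm

441 Nm


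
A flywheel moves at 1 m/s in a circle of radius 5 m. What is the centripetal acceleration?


Given: v = 1 m/s, r = 5 m
Using a_c = v^2 / r
a_c = 1^2 / 5
a_c = 1 / 5
a_c = 1/5 m/s^2

1/5 m/s^2


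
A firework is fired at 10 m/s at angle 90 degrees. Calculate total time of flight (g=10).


Given: v0 = 10 m/s, theta = 90 deg, g = 10 m/s^2
sin(90) = 1
Using T = 2*v0*sin(theta) / g
T = 2*10*1 / 10
T = 20 / 10
T = 2 s

2 s


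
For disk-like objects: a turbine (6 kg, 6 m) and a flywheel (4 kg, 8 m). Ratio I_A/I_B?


Given: M1=6 kg, R1=6 m, M2=4 kg, R2=8 m
For a disk: I = (1/2)*M*R^2, so I_A/I_B = (M1*R1^2)/(M2*R2^2)
M1*R1^2 = 6*36 = 216
M2*R2^2 = 4*64 = 256
I_A/I_B = 216/256 = 27/32

27/32


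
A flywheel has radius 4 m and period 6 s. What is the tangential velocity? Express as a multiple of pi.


Given: radius r = 4 m, period T = 6 s
Using v = 2*pi*r / T
v = 2*pi*4 / 6
v = 8*pi / 6
v = 4/3*pi m/s

4/3*pi m/s


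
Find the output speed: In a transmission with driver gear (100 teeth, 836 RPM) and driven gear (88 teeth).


Given: N1 = 100 teeth, w1 = 836 RPM, N2 = 88 teeth
Using N1*w1 = N2*w2
w2 = N1*w1 / N2
w2 = 100*836 / 88
w2 = 83600 / 88
w2 = 950 RPM

950 RPM


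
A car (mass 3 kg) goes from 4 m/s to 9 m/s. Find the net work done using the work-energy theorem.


Given: m = 3 kg, v0 = 4 m/s, v = 9 m/s
Using W = (1/2)*m*(v^2 - v0^2)
v^2 = 9^2 = 81
v0^2 = 4^2 = 16
v^2 - v0^2 = 81 - 16 = 65
W = (1/2)*3*65 = 195/2 J

195/2 J


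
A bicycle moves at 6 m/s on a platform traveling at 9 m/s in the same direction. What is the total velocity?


Given: object velocity = 6 m/s, platform velocity = 9 m/s (same direction)
Using classical velocity addition: v_total = v_object + v_platform
v_total = 6 + 9
v_total = 15 m/s

15 m/s


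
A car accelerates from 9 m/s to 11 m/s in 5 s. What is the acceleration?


Given: initial velocity v0 = 9 m/s, final velocity v = 11 m/s, time t = 5 s
Using a = (v - v0) / t
a = (11 - 9) / 5
a = 2 / 5
a = 2/5 m/s^2

2/5 m/s^2


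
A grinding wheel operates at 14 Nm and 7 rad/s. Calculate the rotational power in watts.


Given: tau = 14 Nm, omega = 7 rad/s
Using P = tau * omega
P = 14 * 7
P = 98 W

98 W


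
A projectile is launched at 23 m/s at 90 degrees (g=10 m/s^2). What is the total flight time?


Given: v0 = 23 m/s, theta = 90 deg, g = 10 m/s^2
sin(90) = 1
Using T = 2*v0*sin(theta) / g
T = 2*23*1 / 10
T = 46 / 10
T = 23/5 s

23/5 s


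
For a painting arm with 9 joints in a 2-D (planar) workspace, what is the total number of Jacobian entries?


Given: task space dimension = 2, joints = 9
Jacobian is a 2 x 9 matrix
Total entries = rows * columns
Total = 2 * 9
Total = 18

18


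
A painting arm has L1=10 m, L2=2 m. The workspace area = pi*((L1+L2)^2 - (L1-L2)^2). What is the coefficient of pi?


Given: L1 = 10, L2 = 2
(L1+L2)^2 = (12)^2 = 144
(L1-L2)^2 = (8)^2 = 64
Difference = 144 - 64 = 80
This equals 4*L1*L2 = 4*10*2 = 80
Workspace area = 80*pi

80


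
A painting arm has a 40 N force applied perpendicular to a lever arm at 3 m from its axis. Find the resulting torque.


Given: F = 40 N, r = 3 m, angle = 90 deg (perpendicular)
Using tau = F * r * sin(90)
sin(90) = 1
tau = 40 * 3 * 1
tau = 120 Nm

120 Nm


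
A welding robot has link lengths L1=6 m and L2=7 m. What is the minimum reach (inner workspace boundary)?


Given: L1 = 6 m, L2 = 7 m
For a 2-link planar arm, min reach = |L1 - L2| (second link folded back)
Min reach = |6 - 7|
Min reach = 1 m

1 m


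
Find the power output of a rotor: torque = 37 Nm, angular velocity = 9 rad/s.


Given: tau = 37 Nm, omega = 9 rad/s
Using P = tau * omega
P = 37 * 9
P = 333 W

333 W


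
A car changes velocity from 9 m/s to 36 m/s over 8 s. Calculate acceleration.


Given: initial velocity v0 = 9 m/s, final velocity v = 36 m/s, time t = 8 s
Using a = (v - v0) / t
a = (36 - 9) / 8
a = 27 / 8
a = 27/8 m/s^2

27/8 m/s^2


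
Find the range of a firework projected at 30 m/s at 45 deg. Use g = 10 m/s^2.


Given: v0 = 30 m/s, theta = 45 deg, g = 10 m/s^2
sin(2*45) = sin(90) = 1
Using R = v0^2 * sin(2*theta) / g
R = 30^2 * 1 / 10
R = 900 / 10
R = 90 m

90 m


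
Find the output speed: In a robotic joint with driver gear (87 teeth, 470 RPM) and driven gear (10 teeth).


Given: N1 = 87 teeth, w1 = 470 RPM, N2 = 10 teeth
Using N1*w1 = N2*w2
w2 = N1*w1 / N2
w2 = 87*470 / 10
w2 = 40890 / 10
w2 = 4089 RPM

4089 RPM


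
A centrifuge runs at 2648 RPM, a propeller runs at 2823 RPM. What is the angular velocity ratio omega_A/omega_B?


Given: RPM_A = 2648, RPM_B = 2823
omega = 2*pi*RPM/60, so omega_A/omega_B = RPM_A / RPM_B
omega_A/omega_B = 2648 / 2823
omega_A/omega_B = 2648/2823

2648/2823


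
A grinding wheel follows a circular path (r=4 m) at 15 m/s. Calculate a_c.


Given: v = 15 m/s, r = 4 m
Using a_c = v^2 / r
a_c = 15^2 / 4
a_c = 225 / 4
a_c = 225/4 m/s^2

225/4 m/s^2


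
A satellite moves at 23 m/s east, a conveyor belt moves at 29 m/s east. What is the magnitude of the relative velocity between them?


Given: v_A = 23 m/s east, v_B = 29 m/s east
Both move in the same direction; relative speed = |v_A - v_B|
|23 - 29| = |-6|
= 6 m/s

6 m/s


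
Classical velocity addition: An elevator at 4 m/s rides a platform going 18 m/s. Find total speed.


Given: object velocity = 4 m/s, platform velocity = 18 m/s (same direction)
Using classical velocity addition: v_total = v_object + v_platform
v_total = 4 + 18
v_total = 22 m/s

22 m/s


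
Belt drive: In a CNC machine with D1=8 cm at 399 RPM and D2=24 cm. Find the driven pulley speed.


Given: D1 = 8 cm, w1 = 399 RPM, D2 = 24 cm
Using D1*w1 = D2*w2
w2 = D1*w1 / D2
w2 = 8*399 / 24
w2 = 3192 / 24
w2 = 133 RPM

133 RPM


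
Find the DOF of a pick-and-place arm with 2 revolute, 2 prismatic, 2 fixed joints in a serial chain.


Given: serial robot with 2 revolute, 2 prismatic, 2 fixed joints
DOF contribution per joint type: revolute=1, prismatic=1, spherical=3, fixed=0
DOF = 2*1 + 2*1 + 2*0
DOF = 4

4


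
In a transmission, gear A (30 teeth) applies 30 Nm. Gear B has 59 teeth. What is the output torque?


Given: N1 = 30, N2 = 59, T1 = 30 Nm
Using T2/T1 = N2/N1
T2 = T1 * N2 / N1
T2 = 30 * 59 / 30
T2 = 1770 / 30
T2 = 59 Nm

59 Nm


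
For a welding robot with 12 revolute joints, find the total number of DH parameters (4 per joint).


Given: 12 joints, 4 DH parameters per joint (d, theta, a, alpha)
Total DH parameters = number_of_joints * 4
Total = 12 * 4
Total = 48

48


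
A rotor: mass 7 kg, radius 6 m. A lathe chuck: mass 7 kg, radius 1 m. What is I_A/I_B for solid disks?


Given: M1=7 kg, R1=6 m, M2=7 kg, R2=1 m
For a disk: I = (1/2)*M*R^2, so I_A/I_B = (M1*R1^2)/(M2*R2^2)
M1*R1^2 = 7*36 = 252
M2*R2^2 = 7*1 = 7
I_A/I_B = 252/7 = 36

36


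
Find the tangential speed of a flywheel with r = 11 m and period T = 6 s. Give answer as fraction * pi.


Given: radius r = 11 m, period T = 6 s
Using v = 2*pi*r / T
v = 2*pi*11 / 6
v = 22*pi / 6
v = 11/3*pi m/s

11/3*pi m/s


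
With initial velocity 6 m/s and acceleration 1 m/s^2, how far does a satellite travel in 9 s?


Given: v0 = 6 m/s, a = 1 m/s^2, t = 9 s
Using s = v0*t + (1/2)*a*t^2
s = 6*9 + (1/2)*1*9^2
s = 54 + (1/2)*81
s = 54 + 81/2
s = 189/2

189/2 m


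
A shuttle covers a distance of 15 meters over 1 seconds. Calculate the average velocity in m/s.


Given: distance d = 15 m, time t = 1 s
Using v = d / t
v = 15 / 1
v = 15 m/s

15 m/s


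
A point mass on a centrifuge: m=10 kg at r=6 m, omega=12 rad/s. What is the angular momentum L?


Given: m = 10 kg, r = 6 m, omega = 12 rad/s
For a point mass: I = m*r^2
I = 10*6^2 = 10*36 = 360
L = I*omega = 360*12
L = 4320 kg*m^2/s

4320 kg*m^2/s


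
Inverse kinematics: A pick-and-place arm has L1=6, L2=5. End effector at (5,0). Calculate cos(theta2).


Given: L1 = 6, L2 = 5, target (x, y) = (5, 0)
Using cos(theta2) = (x^2 + y^2 - L1^2 - L2^2) / (2*L1*L2)
x^2 + y^2 = 5^2 + 0 = 25
L1^2 + L2^2 = 36 + 25 = 61
Numerator = 25 - 61 = -36
Denominator = 2*6*5 = 60
cos(theta2) = -36/60 = -3/5

-3/5


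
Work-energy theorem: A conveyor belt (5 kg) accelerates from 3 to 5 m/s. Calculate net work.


Given: m = 5 kg, v0 = 3 m/s, v = 5 m/s
Using W = (1/2)*m*(v^2 - v0^2)
v^2 = 5^2 = 25
v0^2 = 3^2 = 9
v^2 - v0^2 = 25 - 9 = 16
W = (1/2)*5*16 = 40 J

40 J


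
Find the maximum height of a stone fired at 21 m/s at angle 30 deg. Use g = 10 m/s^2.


Given: v0 = 21 m/s, theta = 30 deg, g = 10 m/s^2
sin^2(30) = 1/4
Using H = v0^2 * sin^2(theta) / (2*g)
H = 21^2 * 1/4 / (2*10)
H = 441 * 1/4 / 20
H = 441/4 / 20
H = 441/80 m

441/80 m


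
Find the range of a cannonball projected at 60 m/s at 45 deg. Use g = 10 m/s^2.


Given: v0 = 60 m/s, theta = 45 deg, g = 10 m/s^2
sin(2*45) = sin(90) = 1
Using R = v0^2 * sin(2*theta) / g
R = 60^2 * 1 / 10
R = 3600 / 10
R = 360 m

360 m


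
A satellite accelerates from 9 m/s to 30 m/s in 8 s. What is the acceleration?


Given: initial velocity v0 = 9 m/s, final velocity v = 30 m/s, time t = 8 s
Using a = (v - v0) / t
a = (30 - 9) / 8
a = 21 / 8
a = 21/8 m/s^2

21/8 m/s^2


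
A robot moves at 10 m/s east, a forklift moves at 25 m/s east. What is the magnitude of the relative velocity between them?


Given: v_A = 10 m/s east, v_B = 25 m/s east
Both move in the same direction; relative speed = |v_A - v_B|
|10 - 25| = |-15|
= 15 m/s

15 m/s


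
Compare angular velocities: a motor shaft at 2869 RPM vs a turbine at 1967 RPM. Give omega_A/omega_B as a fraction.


Given: RPM_A = 2869, RPM_B = 1967
omega = 2*pi*RPM/60, so omega_A/omega_B = RPM_A / RPM_B
omega_A/omega_B = 2869 / 1967
omega_A/omega_B = 2869/1967

2869/1967


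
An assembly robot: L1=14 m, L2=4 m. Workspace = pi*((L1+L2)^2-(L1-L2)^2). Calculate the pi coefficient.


Given: L1 = 14, L2 = 4
(L1+L2)^2 = (18)^2 = 324
(L1-L2)^2 = (10)^2 = 100
Difference = 324 - 100 = 224
This equals 4*L1*L2 = 4*14*4 = 224
Workspace area = 224*pi

224


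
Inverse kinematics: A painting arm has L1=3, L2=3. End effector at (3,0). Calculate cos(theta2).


Given: L1 = 3, L2 = 3, target (x, y) = (3, 0)
Using cos(theta2) = (x^2 + y^2 - L1^2 - L2^2) / (2*L1*L2)
x^2 + y^2 = 3^2 + 0 = 9
L1^2 + L2^2 = 9 + 9 = 18
Numerator = 9 - 18 = -9
Denominator = 2*3*3 = 18
cos(theta2) = -9/18 = -1/2

-1/2


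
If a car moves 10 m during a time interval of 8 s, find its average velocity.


Given: distance d = 10 m, time t = 8 s
Using v = d / t
v = 10 / 8
v = 5/4 m/s

5/4 m/s


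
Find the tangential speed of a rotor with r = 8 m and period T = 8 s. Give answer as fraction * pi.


Given: radius r = 8 m, period T = 8 s
Using v = 2*pi*r / T
v = 2*pi*8 / 8
v = 16*pi / 8
v = 2*pi m/s

2*pi m/s


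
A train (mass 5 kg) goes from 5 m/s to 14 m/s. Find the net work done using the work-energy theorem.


Given: m = 5 kg, v0 = 5 m/s, v = 14 m/s
Using W = (1/2)*m*(v^2 - v0^2)
v^2 = 14^2 = 196
v0^2 = 5^2 = 25
v^2 - v0^2 = 196 - 25 = 171
W = (1/2)*5*171 = 855/2 J

855/2 J


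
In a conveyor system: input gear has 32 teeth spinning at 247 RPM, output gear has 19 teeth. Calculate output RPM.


Given: N1 = 32 teeth, w1 = 247 RPM, N2 = 19 teeth
Using N1*w1 = N2*w2
w2 = N1*w1 / N2
w2 = 32*247 / 19
w2 = 7904 / 19
w2 = 416 RPM

416 RPM


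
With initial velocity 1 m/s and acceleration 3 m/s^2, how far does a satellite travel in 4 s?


Given: v0 = 1 m/s, a = 3 m/s^2, t = 4 s
Using s = v0*t + (1/2)*a*t^2
s = 1*4 + (1/2)*3*4^2
s = 4 + (1/2)*48
s = 4 + 24
s = 28

28 m


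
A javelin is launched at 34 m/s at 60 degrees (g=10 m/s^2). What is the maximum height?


Given: v0 = 34 m/s, theta = 60 deg, g = 10 m/s^2
sin^2(60) = 3/4
Using H = v0^2 * sin^2(theta) / (2*g)
H = 34^2 * 3/4 / (2*10)
H = 1156 * 3/4 / 20
H = 867 / 20
H = 867/20 m

867/20 m


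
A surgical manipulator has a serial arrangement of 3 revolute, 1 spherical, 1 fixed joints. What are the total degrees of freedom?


Given: serial robot with 3 revolute, 1 spherical, 1 fixed joints
DOF contribution per joint type: revolute=1, prismatic=1, spherical=3, fixed=0
DOF = 3*1 + 1*3 + 1*0
DOF = 6

6


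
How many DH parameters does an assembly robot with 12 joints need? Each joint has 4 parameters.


Given: 12 joints, 4 DH parameters per joint (d, theta, a, alpha)
Total DH parameters = number_of_joints * 4
Total = 12 * 4
Total = 48

48


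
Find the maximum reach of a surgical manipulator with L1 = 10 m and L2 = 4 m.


Given: L1 = 10 m, L2 = 4 m
For a 2-link planar arm, max reach = L1 + L2 (fully extended)
Max reach = 10 + 4
Max reach = 14 m

14 m


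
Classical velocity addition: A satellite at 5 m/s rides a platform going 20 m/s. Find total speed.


Given: object velocity = 5 m/s, platform velocity = 20 m/s (same direction)
Using classical velocity addition: v_total = v_object + v_platform
v_total = 5 + 20
v_total = 25 m/s

25 m/s


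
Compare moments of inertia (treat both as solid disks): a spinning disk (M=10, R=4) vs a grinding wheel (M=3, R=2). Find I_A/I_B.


Given: M1=10 kg, R1=4 m, M2=3 kg, R2=2 m
For a disk: I = (1/2)*M*R^2, so I_A/I_B = (M1*R1^2)/(M2*R2^2)
M1*R1^2 = 10*16 = 160
M2*R2^2 = 3*4 = 12
I_A/I_B = 160/12 = 40/3

40/3


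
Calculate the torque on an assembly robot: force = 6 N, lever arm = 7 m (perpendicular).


Given: F = 6 N, r = 7 m, angle = 90 deg (perpendicular)
Using tau = F * r * sin(90)
sin(90) = 1
tau = 6 * 7 * 1
tau = 42 Nm

42 Nm


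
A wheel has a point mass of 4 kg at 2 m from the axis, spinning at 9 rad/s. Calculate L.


Given: m = 4 kg, r = 2 m, omega = 9 rad/s
For a point mass: I = m*r^2
I = 4*2^2 = 4*4 = 16
L = I*omega = 16*9
L = 144 kg*m^2/s

144 kg*m^2/s


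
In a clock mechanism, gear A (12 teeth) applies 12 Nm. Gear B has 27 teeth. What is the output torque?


Given: N1 = 12, N2 = 27, T1 = 12 Nm
Using T2/T1 = N2/N1
T2 = T1 * N2 / N1
T2 = 12 * 27 / 12
T2 = 324 / 12
T2 = 27 Nm

27 Nm


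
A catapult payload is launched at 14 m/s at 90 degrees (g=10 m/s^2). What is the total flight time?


Given: v0 = 14 m/s, theta = 90 deg, g = 10 m/s^2
sin(90) = 1
Using T = 2*v0*sin(theta) / g
T = 2*14*1 / 10
T = 28 / 10
T = 14/5 s

14/5 s


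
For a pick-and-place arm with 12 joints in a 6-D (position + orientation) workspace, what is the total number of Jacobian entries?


Given: task space dimension = 6, joints = 12
Jacobian is a 6 x 12 matrix
Total entries = rows * columns
Total = 6 * 12
Total = 72

72


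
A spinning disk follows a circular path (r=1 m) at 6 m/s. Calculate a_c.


Given: v = 6 m/s, r = 1 m
Using a_c = v^2 / r
a_c = 6^2 / 1
a_c = 36 / 1
a_c = 36 m/s^2

36 m/s^2


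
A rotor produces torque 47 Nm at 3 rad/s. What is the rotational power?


Given: tau = 47 Nm, omega = 3 rad/s
Using P = tau * omega
P = 47 * 3
P = 141 W

141 W


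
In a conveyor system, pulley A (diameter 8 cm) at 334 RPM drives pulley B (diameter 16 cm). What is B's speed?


Given: D1 = 8 cm, w1 = 334 RPM, D2 = 16 cm
Using D1*w1 = D2*w2
w2 = D1*w1 / D2
w2 = 8*334 / 16
w2 = 2672 / 16
w2 = 167 RPM

167 RPM


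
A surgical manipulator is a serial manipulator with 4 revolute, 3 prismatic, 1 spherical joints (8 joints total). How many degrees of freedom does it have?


Given: serial robot with 4 revolute, 3 prismatic, 1 spherical joints
DOF contribution per joint type: revolute=1, prismatic=1, spherical=3, fixed=0
DOF = 4*1 + 3*1 + 1*3
DOF = 10

10


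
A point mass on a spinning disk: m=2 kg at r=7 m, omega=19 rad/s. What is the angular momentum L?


Given: m = 2 kg, r = 7 m, omega = 19 rad/s
For a point mass: I = m*r^2
I = 2*7^2 = 2*49 = 98
L = I*omega = 98*19
L = 1862 kg*m^2/s

1862 kg*m^2/s


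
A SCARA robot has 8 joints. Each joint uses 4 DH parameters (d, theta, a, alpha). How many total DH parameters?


Given: 8 joints, 4 DH parameters per joint (d, theta, a, alpha)
Total DH parameters = number_of_joints * 4
Total = 8 * 4
Total = 32

32


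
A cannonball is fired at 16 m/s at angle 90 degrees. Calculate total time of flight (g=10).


Given: v0 = 16 m/s, theta = 90 deg, g = 10 m/s^2
sin(90) = 1
Using T = 2*v0*sin(theta) / g
T = 2*16*1 / 10
T = 32 / 10
T = 16/5 s

16/5 s


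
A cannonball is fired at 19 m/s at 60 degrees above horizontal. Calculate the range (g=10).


Given: v0 = 19 m/s, theta = 60 deg, g = 10 m/s^2
sin(2*60) = sin(120) = sqrt(3)/2
Using R = v0^2 * sin(2*theta) / g
R = 19^2 * (sqrt(3)/2) / 10
R = 361 * sqrt(3) / 20
R = 361/20*sqrt(3) m

361/20*sqrt(3) m


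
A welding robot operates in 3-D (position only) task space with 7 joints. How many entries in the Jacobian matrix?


Given: task space dimension = 3, joints = 7
Jacobian is a 3 x 7 matrix
Total entries = rows * columns
Total = 3 * 7
Total = 21

21


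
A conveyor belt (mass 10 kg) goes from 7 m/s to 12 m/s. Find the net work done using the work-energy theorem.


Given: m = 10 kg, v0 = 7 m/s, v = 12 m/s
Using W = (1/2)*m*(v^2 - v0^2)
v^2 = 12^2 = 144
v0^2 = 7^2 = 49
v^2 - v0^2 = 144 - 49 = 95
W = (1/2)*10*95 = 475 J

475 J


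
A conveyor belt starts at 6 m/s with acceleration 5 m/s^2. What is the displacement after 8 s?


Given: v0 = 6 m/s, a = 5 m/s^2, t = 8 s
Using s = v0*t + (1/2)*a*t^2
s = 6*8 + (1/2)*5*8^2
s = 48 + (1/2)*320
s = 48 + 160
s = 208

208 m


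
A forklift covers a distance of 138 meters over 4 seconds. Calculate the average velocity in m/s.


Given: distance d = 138 m, time t = 4 s
Using v = d / t
v = 138 / 4
v = 69/2 m/s

69/2 m/s


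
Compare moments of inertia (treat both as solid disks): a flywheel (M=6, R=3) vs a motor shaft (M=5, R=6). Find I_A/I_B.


Given: M1=6 kg, R1=3 m, M2=5 kg, R2=6 m
For a disk: I = (1/2)*M*R^2, so I_A/I_B = (M1*R1^2)/(M2*R2^2)
M1*R1^2 = 6*9 = 54
M2*R2^2 = 5*36 = 180
I_A/I_B = 54/180 = 3/10

3/10


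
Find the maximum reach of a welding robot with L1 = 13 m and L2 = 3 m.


Given: L1 = 13 m, L2 = 3 m
For a 2-link planar arm, max reach = L1 + L2 (fully extended)
Max reach = 13 + 3
Max reach = 16 m

16 m


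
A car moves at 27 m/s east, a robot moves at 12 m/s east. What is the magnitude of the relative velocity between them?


Given: v_A = 27 m/s east, v_B = 12 m/s east
Both move in the same direction; relative speed = |v_A - v_B|
|27 - 12| = |15|
= 15 m/s

15 m/s


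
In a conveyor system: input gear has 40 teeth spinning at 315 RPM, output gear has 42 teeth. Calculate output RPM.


Given: N1 = 40 teeth, w1 = 315 RPM, N2 = 42 teeth
Using N1*w1 = N2*w2
w2 = N1*w1 / N2
w2 = 40*315 / 42
w2 = 12600 / 42
w2 = 300 RPM

300 RPM


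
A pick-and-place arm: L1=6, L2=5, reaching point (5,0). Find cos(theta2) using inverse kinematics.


Given: L1 = 6, L2 = 5, target (x, y) = (5, 0)
Using cos(theta2) = (x^2 + y^2 - L1^2 - L2^2) / (2*L1*L2)
x^2 + y^2 = 5^2 + 0 = 25
L1^2 + L2^2 = 36 + 25 = 61
Numerator = 25 - 61 = -36
Denominator = 2*6*5 = 60
cos(theta2) = -36/60 = -3/5

-3/5


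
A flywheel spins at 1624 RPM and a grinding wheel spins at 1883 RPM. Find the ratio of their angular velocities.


Given: RPM_A = 1624, RPM_B = 1883
omega = 2*pi*RPM/60, so omega_A/omega_B = RPM_A / RPM_B
omega_A/omega_B = 1624 / 1883
omega_A/omega_B = 232/269

232/269


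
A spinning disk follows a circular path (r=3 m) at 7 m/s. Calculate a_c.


Given: v = 7 m/s, r = 3 m
Using a_c = v^2 / r
a_c = 7^2 / 3
a_c = 49 / 3
a_c = 49/3 m/s^2

49/3 m/s^2


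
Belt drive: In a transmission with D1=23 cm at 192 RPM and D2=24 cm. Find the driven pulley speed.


Given: D1 = 23 cm, w1 = 192 RPM, D2 = 24 cm
Using D1*w1 = D2*w2
w2 = D1*w1 / D2
w2 = 23*192 / 24
w2 = 4416 / 24
w2 = 184 RPM

184 RPM


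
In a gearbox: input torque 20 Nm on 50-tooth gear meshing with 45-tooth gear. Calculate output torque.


Given: N1 = 50, N2 = 45, T1 = 20 Nm
Using T2/T1 = N2/N1
T2 = T1 * N2 / N1
T2 = 20 * 45 / 50
T2 = 900 / 50
T2 = 18 Nm

18 Nm


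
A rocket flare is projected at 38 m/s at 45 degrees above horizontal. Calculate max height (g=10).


Given: v0 = 38 m/s, theta = 45 deg, g = 10 m/s^2
sin^2(45) = 1/2
Using H = v0^2 * sin^2(theta) / (2*g)
H = 38^2 * 1/2 / (2*10)
H = 1444 * 1/2 / 20
H = 722 / 20
H = 361/10 m

361/10 m


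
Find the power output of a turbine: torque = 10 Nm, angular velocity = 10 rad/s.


Given: tau = 10 Nm, omega = 10 rad/s
Using P = tau * omega
P = 10 * 10
P = 100 W

100 W


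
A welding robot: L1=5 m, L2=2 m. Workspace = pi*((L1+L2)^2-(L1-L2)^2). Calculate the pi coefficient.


Given: L1 = 5, L2 = 2
(L1+L2)^2 = (7)^2 = 49
(L1-L2)^2 = (3)^2 = 9
Difference = 49 - 9 = 40
This equals 4*L1*L2 = 4*5*2 = 40
Workspace area = 40*pi

40


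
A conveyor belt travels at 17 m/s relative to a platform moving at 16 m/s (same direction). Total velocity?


Given: object velocity = 17 m/s, platform velocity = 16 m/s (same direction)
Using classical velocity addition: v_total = v_object + v_platform
v_total = 17 + 16
v_total = 33 m/s

33 m/s


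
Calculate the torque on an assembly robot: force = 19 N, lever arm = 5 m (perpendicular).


Given: F = 19 N, r = 5 m, angle = 90 deg (perpendicular)
Using tau = F * r * sin(90)
sin(90) = 1
tau = 19 * 5 * 1
tau = 95 Nm

95 Nm


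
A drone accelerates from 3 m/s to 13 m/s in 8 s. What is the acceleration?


Given: initial velocity v0 = 3 m/s, final velocity v = 13 m/s, time t = 8 s
Using a = (v - v0) / t
a = (13 - 3) / 8
a = 10 / 8
a = 5/4 m/s^2

5/4 m/s^2


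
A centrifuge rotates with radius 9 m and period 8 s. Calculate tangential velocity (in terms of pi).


Given: radius r = 9 m, period T = 8 s
Using v = 2*pi*r / T
v = 2*pi*9 / 8
v = 18*pi / 8
v = 9/4*pi m/s

9/4*pi m/s


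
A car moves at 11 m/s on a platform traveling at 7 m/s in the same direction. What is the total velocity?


Given: object velocity = 11 m/s, platform velocity = 7 m/s (same direction)
Using classical velocity addition: v_total = v_object + v_platform
v_total = 11 + 7
v_total = 18 m/s

18 m/s


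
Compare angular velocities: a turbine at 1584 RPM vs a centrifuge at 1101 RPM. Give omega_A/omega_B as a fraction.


Given: RPM_A = 1584, RPM_B = 1101
omega = 2*pi*RPM/60, so omega_A/omega_B = RPM_A / RPM_B
omega_A/omega_B = 1584 / 1101
omega_A/omega_B = 528/367

528/367


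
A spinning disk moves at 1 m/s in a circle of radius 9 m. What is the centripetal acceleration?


Given: v = 1 m/s, r = 9 m
Using a_c = v^2 / r
a_c = 1^2 / 9
a_c = 1 / 9
a_c = 1/9 m/s^2

1/9 m/s^2


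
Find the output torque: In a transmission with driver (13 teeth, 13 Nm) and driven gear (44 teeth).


Given: N1 = 13, N2 = 44, T1 = 13 Nm
Using T2/T1 = N2/N1
T2 = T1 * N2 / N1
T2 = 13 * 44 / 13
T2 = 572 / 13
T2 = 44 Nm

44 Nm


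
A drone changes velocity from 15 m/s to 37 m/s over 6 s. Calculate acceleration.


Given: initial velocity v0 = 15 m/s, final velocity v = 37 m/s, time t = 6 s
Using a = (v - v0) / t
a = (37 - 15) / 6
a = 22 / 6
a = 11/3 m/s^2

11/3 m/s^2


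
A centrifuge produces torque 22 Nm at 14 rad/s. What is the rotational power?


Given: tau = 22 Nm, omega = 14 rad/s
Using P = tau * omega
P = 22 * 14
P = 308 W

308 W


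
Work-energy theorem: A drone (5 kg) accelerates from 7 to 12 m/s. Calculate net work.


Given: m = 5 kg, v0 = 7 m/s, v = 12 m/s
Using W = (1/2)*m*(v^2 - v0^2)
v^2 = 12^2 = 144
v0^2 = 7^2 = 49
v^2 - v0^2 = 144 - 49 = 95
W = (1/2)*5*95 = 475/2 J

475/2 J


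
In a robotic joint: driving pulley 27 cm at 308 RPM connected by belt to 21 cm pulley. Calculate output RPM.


Given: D1 = 27 cm, w1 = 308 RPM, D2 = 21 cm
Using D1*w1 = D2*w2
w2 = D1*w1 / D2
w2 = 27*308 / 21
w2 = 8316 / 21
w2 = 396 RPM

396 RPM


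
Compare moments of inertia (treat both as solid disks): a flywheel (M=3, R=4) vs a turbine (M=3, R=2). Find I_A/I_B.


Given: M1=3 kg, R1=4 m, M2=3 kg, R2=2 m
For a disk: I = (1/2)*M*R^2, so I_A/I_B = (M1*R1^2)/(M2*R2^2)
M1*R1^2 = 3*16 = 48
M2*R2^2 = 3*4 = 12
I_A/I_B = 48/12 = 4

4


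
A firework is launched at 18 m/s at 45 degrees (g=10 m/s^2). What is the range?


Given: v0 = 18 m/s, theta = 45 deg, g = 10 m/s^2
sin(2*45) = sin(90) = 1
Using R = v0^2 * sin(2*theta) / g
R = 18^2 * 1 / 10
R = 324 / 10
R = 162/5 m

162/5 m


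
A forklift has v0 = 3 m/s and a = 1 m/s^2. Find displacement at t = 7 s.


Given: v0 = 3 m/s, a = 1 m/s^2, t = 7 s
Using s = v0*t + (1/2)*a*t^2
s = 3*7 + (1/2)*1*7^2
s = 21 + (1/2)*49
s = 21 + 49/2
s = 91/2

91/2 m


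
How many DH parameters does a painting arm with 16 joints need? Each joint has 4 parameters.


Given: 16 joints, 4 DH parameters per joint (d, theta, a, alpha)
Total DH parameters = number_of_joints * 4
Total = 16 * 4
Total = 64

64


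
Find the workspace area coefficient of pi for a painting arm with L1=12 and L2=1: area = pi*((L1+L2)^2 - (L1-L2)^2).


Given: L1 = 12, L2 = 1
(L1+L2)^2 = (13)^2 = 169
(L1-L2)^2 = (11)^2 = 121
Difference = 169 - 121 = 48
This equals 4*L1*L2 = 4*12*1 = 48
Workspace area = 48*pi

48


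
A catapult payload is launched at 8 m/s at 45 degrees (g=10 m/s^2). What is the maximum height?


Given: v0 = 8 m/s, theta = 45 deg, g = 10 m/s^2
sin^2(45) = 1/2
Using H = v0^2 * sin^2(theta) / (2*g)
H = 8^2 * 1/2 / (2*10)
H = 64 * 1/2 / 20
H = 32 / 20
H = 8/5 m

8/5 m


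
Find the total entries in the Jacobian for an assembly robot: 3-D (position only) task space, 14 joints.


Given: task space dimension = 3, joints = 14
Jacobian is a 3 x 14 matrix
Total entries = rows * columns
Total = 3 * 14
Total = 42

42


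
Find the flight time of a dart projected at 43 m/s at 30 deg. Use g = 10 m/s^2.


Given: v0 = 43 m/s, theta = 30 deg, g = 10 m/s^2
sin(30) = 1/2
Using T = 2*v0*sin(theta) / g
T = 2*43*1/2 / 10
T = 43 / 10
T = 43/10 s

43/10 s


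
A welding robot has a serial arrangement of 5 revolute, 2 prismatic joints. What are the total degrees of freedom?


Given: serial robot with 5 revolute, 2 prismatic joints
DOF contribution per joint type: revolute=1, prismatic=1, spherical=3, fixed=0
DOF = 5*1 + 2*1
DOF = 7

7


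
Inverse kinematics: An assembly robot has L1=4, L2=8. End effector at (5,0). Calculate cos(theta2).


Given: L1 = 4, L2 = 8, target (x, y) = (5, 0)
Using cos(theta2) = (x^2 + y^2 - L1^2 - L2^2) / (2*L1*L2)
x^2 + y^2 = 5^2 + 0 = 25
L1^2 + L2^2 = 16 + 64 = 80
Numerator = 25 - 80 = -55
Denominator = 2*4*8 = 64
cos(theta2) = -55/64 = -55/64

-55/64


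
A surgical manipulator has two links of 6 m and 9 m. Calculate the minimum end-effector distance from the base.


Given: L1 = 6 m, L2 = 9 m
For a 2-link planar arm, min reach = |L1 - L2| (second link folded back)
Min reach = |6 - 9|
Min reach = 3 m

3 m


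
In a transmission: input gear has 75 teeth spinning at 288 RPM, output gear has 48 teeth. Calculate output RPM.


Given: N1 = 75 teeth, w1 = 288 RPM, N2 = 48 teeth
Using N1*w1 = N2*w2
w2 = N1*w1 / N2
w2 = 75*288 / 48
w2 = 21600 / 48
w2 = 450 RPM

450 RPM


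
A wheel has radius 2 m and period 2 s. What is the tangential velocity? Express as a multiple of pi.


Given: radius r = 2 m, period T = 2 s
Using v = 2*pi*r / T
v = 2*pi*2 / 2
v = 4*pi / 2
v = 2*pi m/s

2*pi m/s


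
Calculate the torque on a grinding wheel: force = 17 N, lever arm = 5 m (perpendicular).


Given: F = 17 N, r = 5 m, angle = 90 deg (perpendicular)
Using tau = F * r * sin(90)
sin(90) = 1
tau = 17 * 5 * 1
tau = 85 Nm

85 Nm


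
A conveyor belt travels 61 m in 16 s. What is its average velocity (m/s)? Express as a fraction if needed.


Given: distance d = 61 m, time t = 16 s
Using v = d / t
v = 61 / 16
v = 61/16 m/s

61/16 m/s


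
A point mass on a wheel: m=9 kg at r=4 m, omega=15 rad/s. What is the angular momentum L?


Given: m = 9 kg, r = 4 m, omega = 15 rad/s
For a point mass: I = m*r^2
I = 9*4^2 = 9*16 = 144
L = I*omega = 144*15
L = 2160 kg*m^2/s

2160 kg*m^2/s


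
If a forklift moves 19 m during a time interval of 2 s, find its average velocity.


Given: distance d = 19 m, time t = 2 s
Using v = d / t
v = 19 / 2
v = 19/2 m/s

19/2 m/s


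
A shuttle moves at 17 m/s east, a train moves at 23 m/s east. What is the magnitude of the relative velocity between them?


Given: v_A = 17 m/s east, v_B = 23 m/s east
Both move in the same direction; relative speed = |v_A - v_B|
|17 - 23| = |-6|
= 6 m/s

6 m/s


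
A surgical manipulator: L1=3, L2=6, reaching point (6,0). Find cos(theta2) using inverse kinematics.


Given: L1 = 3, L2 = 6, target (x, y) = (6, 0)
Using cos(theta2) = (x^2 + y^2 - L1^2 - L2^2) / (2*L1*L2)
x^2 + y^2 = 6^2 + 0 = 36
L1^2 + L2^2 = 9 + 36 = 45
Numerator = 36 - 45 = -9
Denominator = 2*3*6 = 36
cos(theta2) = -9/36 = -1/4

-1/4


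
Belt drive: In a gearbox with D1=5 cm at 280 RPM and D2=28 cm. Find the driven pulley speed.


Given: D1 = 5 cm, w1 = 280 RPM, D2 = 28 cm
Using D1*w1 = D2*w2
w2 = D1*w1 / D2
w2 = 5*280 / 28
w2 = 1400 / 28
w2 = 50 RPM

50 RPM


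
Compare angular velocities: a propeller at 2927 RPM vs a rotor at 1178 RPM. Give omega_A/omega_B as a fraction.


Given: RPM_A = 2927, RPM_B = 1178
omega = 2*pi*RPM/60, so omega_A/omega_B = RPM_A / RPM_B
omega_A/omega_B = 2927 / 1178
omega_A/omega_B = 2927/1178

2927/1178


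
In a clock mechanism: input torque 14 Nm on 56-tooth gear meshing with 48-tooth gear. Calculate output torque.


Given: N1 = 56, N2 = 48, T1 = 14 Nm
Using T2/T1 = N2/N1
T2 = T1 * N2 / N1
T2 = 14 * 48 / 56
T2 = 672 / 56
T2 = 12 Nm

12 Nm


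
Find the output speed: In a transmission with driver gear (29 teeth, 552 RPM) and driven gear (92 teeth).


Given: N1 = 29 teeth, w1 = 552 RPM, N2 = 92 teeth
Using N1*w1 = N2*w2
w2 = N1*w1 / N2
w2 = 29*552 / 92
w2 = 16008 / 92
w2 = 174 RPM

174 RPM


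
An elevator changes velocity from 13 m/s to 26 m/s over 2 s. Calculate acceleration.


Given: initial velocity v0 = 13 m/s, final velocity v = 26 m/s, time t = 2 s
Using a = (v - v0) / t
a = (26 - 13) / 2
a = 13 / 2
a = 13/2 m/s^2

13/2 m/s^2


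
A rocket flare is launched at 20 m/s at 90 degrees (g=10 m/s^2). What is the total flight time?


Given: v0 = 20 m/s, theta = 90 deg, g = 10 m/s^2
sin(90) = 1
Using T = 2*v0*sin(theta) / g
T = 2*20*1 / 10
T = 40 / 10
T = 4 s

4 s


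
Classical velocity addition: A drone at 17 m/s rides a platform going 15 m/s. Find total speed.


Given: object velocity = 17 m/s, platform velocity = 15 m/s (same direction)
Using classical velocity addition: v_total = v_object + v_platform
v_total = 17 + 15
v_total = 32 m/s

32 m/s


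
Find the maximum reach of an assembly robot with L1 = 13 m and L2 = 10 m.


Given: L1 = 13 m, L2 = 10 m
For a 2-link planar arm, max reach = L1 + L2 (fully extended)
Max reach = 13 + 10
Max reach = 23 m

23 m


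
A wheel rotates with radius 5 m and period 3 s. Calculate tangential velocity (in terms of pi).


Given: radius r = 5 m, period T = 3 s
Using v = 2*pi*r / T
v = 2*pi*5 / 3
v = 10*pi / 3
v = 10/3*pi m/s

10/3*pi m/s
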